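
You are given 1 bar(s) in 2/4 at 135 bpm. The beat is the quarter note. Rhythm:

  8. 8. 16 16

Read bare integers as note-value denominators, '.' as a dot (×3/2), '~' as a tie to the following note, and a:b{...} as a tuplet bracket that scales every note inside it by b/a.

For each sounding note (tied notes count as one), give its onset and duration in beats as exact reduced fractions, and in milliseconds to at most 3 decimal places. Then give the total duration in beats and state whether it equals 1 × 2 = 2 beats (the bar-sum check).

1) 0.0ms=0b +333.333ms=3/4b
2) 333.333ms=3/4b +333.333ms=3/4b
3) 666.667ms=3/2b +111.111ms=1/4b
4) 777.778ms=7/4b +111.111ms=1/4b
Σ=2b of 2 (135bpm 2/4) — PASS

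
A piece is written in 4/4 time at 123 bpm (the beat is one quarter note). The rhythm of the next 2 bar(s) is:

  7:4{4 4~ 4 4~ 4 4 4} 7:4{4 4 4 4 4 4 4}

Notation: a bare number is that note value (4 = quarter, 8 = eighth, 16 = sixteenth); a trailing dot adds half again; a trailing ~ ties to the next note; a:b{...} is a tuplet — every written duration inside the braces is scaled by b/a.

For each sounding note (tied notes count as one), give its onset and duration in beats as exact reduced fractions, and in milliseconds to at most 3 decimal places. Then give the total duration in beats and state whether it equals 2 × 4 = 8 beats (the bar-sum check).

1) 0.0ms=0b +278.746ms=4/7b
2) 278.746ms=4/7b +557.491ms=8/7b
3) 836.237ms=12/7b +557.491ms=8/7b
4) 1393.728ms=20/7b +278.746ms=4/7b
5) 1672.474ms=24/7b +278.746ms=4/7b
6) 1951.22ms=4b +278.746ms=4/7b
7) 2229.965ms=32/7b +278.746ms=4/7b
8) 2508.711ms=36/7b +278.746ms=4/7b
9) 2787.456ms=40/7b +278.746ms=4/7b
10) 3066.202ms=44/7b +278.746ms=4/7b
11) 3344.948ms=48/7b +278.746ms=4/7b
12) 3623.693ms=52/7b +278.746ms=4/7b
Σ=8b of 8 (123bpm 4/4) — PASS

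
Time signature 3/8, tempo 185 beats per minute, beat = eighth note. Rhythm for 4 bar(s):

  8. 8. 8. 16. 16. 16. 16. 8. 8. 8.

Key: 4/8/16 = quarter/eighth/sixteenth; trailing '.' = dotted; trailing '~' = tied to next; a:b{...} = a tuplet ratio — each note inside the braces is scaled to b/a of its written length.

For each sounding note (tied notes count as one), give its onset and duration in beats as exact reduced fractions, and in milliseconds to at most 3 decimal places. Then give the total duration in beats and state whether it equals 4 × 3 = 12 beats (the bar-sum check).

1) 0.0ms=0b +486.486ms=3/2b
2) 486.486ms=3/2b +486.486ms=3/2b
3) 972.973ms=3b +486.486ms=3/2b
4) 1459.459ms=9/2b +243.243ms=3/4b
5) 1702.703ms=21/4b +243.243ms=3/4b
6) 1945.946ms=6b +243.243ms=3/4b
7) 2189.189ms=27/4b +243.243ms=3/4b
8) 2432.432ms=15/2b +486.486ms=3/2b
9) 2918.919ms=9b +486.486ms=3/2b
10) 3405.405ms=21/2b +486.486ms=3/2b
Σ=12b of 12 (185bpm 3/8) — PASS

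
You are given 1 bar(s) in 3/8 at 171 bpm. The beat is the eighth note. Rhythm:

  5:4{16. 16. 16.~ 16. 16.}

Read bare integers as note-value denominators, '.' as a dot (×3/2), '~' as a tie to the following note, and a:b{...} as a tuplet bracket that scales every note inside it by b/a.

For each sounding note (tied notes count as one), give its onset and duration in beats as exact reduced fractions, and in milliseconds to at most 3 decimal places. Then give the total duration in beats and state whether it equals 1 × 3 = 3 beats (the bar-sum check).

1) 0.0ms=0b +210.526ms=3/5b
2) 210.526ms=3/5b +210.526ms=3/5b
3) 421.053ms=6/5b +421.053ms=6/5b
4) 842.105ms=12/5b +210.526ms=3/5b
Σ=3b of 3 (171bpm 3/8) — PASS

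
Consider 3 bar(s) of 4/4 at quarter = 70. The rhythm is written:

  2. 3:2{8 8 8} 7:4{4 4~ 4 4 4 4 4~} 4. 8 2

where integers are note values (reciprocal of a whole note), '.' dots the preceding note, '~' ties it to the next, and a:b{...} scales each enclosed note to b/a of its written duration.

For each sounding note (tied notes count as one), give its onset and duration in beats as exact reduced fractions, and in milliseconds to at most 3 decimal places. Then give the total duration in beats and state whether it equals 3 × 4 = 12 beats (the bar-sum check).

1) 0.0ms=0b +2571.429ms=3b
2) 2571.429ms=3b +285.714ms=1/3b
3) 2857.143ms=10/3b +285.714ms=1/3b
4) 3142.857ms=11/3b +285.714ms=1/3b
5) 3428.571ms=4b +489.796ms=4/7b
6) 3918.367ms=32/7b +979.592ms=8/7b
7) 4897.959ms=40/7b +489.796ms=4/7b
8) 5387.755ms=44/7b +489.796ms=4/7b
9) 5877.551ms=48/7b +489.796ms=4/7b
10) 6367.347ms=52/7b +1775.51ms=29/14b
11) 8142.857ms=19/2b +428.571ms=1/2b
12) 8571.429ms=10b +1714.286ms=2b
Σ=12b of 12 (70bpm 4/4) — PASS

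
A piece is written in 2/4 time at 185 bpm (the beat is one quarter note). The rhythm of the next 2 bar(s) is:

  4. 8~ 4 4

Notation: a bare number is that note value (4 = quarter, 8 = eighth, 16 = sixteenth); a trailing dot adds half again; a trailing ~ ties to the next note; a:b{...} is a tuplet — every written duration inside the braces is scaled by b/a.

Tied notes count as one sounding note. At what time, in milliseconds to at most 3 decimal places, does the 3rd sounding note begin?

1. 0.0ms @ 0 + 486.486ms (3/2)
2. 486.486ms @ 3/2 + 486.486ms (3/2)
3. 972.973ms @ 3 + 324.324ms (1)

note 3 onset = 3b = 972.973ms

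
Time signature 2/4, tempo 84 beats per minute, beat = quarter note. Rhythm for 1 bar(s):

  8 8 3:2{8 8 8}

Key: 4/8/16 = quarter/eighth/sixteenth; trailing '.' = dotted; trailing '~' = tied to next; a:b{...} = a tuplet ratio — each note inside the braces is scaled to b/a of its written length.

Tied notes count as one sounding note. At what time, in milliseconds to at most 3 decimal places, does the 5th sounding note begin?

1. 0.0ms @ 0 + 357.143ms (1/2)
2. 357.143ms @ 1/2 + 357.143ms (1/2)
3. 714.286ms @ 1 + 238.095ms (1/3)
4. 952.381ms @ 4/3 + 238.095ms (1/3)
5. 1190.476ms @ 5/3 + 238.095ms (1/3)

note 5 onset = 5/3b = 1190.476ms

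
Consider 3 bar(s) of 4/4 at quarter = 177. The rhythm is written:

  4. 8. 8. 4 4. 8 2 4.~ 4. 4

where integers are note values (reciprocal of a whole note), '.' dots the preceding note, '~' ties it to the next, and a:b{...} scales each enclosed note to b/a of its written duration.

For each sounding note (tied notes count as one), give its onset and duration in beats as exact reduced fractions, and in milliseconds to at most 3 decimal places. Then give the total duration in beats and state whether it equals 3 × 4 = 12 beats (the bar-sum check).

1) 0.0ms=0b +508.475ms=3/2b
2) 508.475ms=3/2b +254.237ms=3/4b
3) 762.712ms=9/4b +254.237ms=3/4b
4) 1016.949ms=3b +338.983ms=1b
5) 1355.932ms=4b +508.475ms=3/2b
6) 1864.407ms=11/2b +169.492ms=1/2b
7) 2033.898ms=6b +677.966ms=2b
8) 2711.864ms=8b +1016.949ms=3b
9) 3728.814ms=11b +338.983ms=1b
Σ=12b of 12 (177bpm 4/4) — PASS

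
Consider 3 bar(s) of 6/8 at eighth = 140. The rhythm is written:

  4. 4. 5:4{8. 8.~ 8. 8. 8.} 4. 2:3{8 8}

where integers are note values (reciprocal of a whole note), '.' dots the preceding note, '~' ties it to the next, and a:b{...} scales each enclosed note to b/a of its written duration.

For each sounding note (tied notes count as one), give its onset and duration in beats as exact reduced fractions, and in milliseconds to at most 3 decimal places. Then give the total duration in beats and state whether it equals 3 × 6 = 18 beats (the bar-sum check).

1) 0.0ms=0b +1285.714ms=3b
2) 1285.714ms=3b +1285.714ms=3b
3) 2571.429ms=6b +514.286ms=6/5b
4) 3085.714ms=36/5b +1028.571ms=12/5b
5) 4114.286ms=48/5b +514.286ms=6/5b
6) 4628.571ms=54/5b +514.286ms=6/5b
7) 5142.857ms=12b +1285.714ms=3b
8) 6428.571ms=15b +642.857ms=3/2b
9) 7071.429ms=33/2b +642.857ms=3/2b
Σ=18b of 18 (140bpm 6/8) — PASS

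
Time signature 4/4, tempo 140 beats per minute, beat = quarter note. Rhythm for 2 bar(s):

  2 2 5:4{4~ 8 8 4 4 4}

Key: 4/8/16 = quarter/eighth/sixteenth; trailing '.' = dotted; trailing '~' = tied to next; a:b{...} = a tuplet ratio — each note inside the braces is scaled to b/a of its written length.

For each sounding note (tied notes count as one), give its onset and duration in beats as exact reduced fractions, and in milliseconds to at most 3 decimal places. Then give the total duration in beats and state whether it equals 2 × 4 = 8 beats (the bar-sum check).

1) 0.0ms=0b +857.143ms=2b
2) 857.143ms=2b +857.143ms=2b
3) 1714.286ms=4b +514.286ms=6/5b
4) 2228.571ms=26/5b +171.429ms=2/5b
5) 2400.0ms=28/5b +342.857ms=4/5b
6) 2742.857ms=32/5b +342.857ms=4/5b
7) 3085.714ms=36/5b +342.857ms=4/5b
Σ=8b of 8 (140bpm 4/4) — PASS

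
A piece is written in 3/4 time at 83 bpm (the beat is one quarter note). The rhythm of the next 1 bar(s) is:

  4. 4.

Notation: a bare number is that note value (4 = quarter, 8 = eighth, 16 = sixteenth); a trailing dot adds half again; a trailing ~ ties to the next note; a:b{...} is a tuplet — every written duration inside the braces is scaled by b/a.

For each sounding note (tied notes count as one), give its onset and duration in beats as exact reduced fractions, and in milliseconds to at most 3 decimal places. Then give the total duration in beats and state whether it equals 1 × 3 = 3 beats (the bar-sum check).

1) 0.0ms=0b +1084.337ms=3/2b
2) 1084.337ms=3/2b +1084.337ms=3/2b
Σ=3b of 3 (83bpm 3/4) — PASS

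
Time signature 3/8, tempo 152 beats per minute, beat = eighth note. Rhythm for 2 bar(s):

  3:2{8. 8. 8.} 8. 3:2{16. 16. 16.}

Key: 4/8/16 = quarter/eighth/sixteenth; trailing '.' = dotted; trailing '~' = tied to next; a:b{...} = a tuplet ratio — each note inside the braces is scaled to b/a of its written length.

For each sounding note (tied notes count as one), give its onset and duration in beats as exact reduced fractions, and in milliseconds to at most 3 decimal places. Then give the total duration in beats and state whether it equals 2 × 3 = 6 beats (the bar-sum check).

1) 0.0ms=0b +394.737ms=1b
2) 394.737ms=1b +394.737ms=1b
3) 789.474ms=2b +394.737ms=1b
4) 1184.211ms=3b +592.105ms=3/2b
5) 1776.316ms=9/2b +197.368ms=1/2b
6) 1973.684ms=5b +197.368ms=1/2b
7) 2171.053ms=11/2b +197.368ms=1/2b
Σ=6b of 6 (152bpm 3/8) — PASS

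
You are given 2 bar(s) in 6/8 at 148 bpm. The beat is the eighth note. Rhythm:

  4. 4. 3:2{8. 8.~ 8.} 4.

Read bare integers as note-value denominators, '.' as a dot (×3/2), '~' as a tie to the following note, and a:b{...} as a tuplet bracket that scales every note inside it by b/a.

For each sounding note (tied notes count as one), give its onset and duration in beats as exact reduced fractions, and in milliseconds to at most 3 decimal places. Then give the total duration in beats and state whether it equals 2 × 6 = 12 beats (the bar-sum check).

1) 0.0ms=0b +1216.216ms=3b
2) 1216.216ms=3b +1216.216ms=3b
3) 2432.432ms=6b +405.405ms=1b
4) 2837.838ms=7b +810.811ms=2b
5) 3648.649ms=9b +1216.216ms=3b
Σ=12b of 12 (148bpm 6/8) — PASS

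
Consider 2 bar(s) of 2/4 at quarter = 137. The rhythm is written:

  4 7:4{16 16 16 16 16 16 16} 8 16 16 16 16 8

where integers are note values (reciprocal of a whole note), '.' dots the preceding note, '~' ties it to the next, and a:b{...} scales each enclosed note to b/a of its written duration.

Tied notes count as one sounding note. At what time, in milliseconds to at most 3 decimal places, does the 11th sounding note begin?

1. 0.0ms @ 0 + 437.956ms (1)
2. 437.956ms @ 1 + 62.565ms (1/7)
3. 500.521ms @ 8/7 + 62.565ms (1/7)
4. 563.087ms @ 9/7 + 62.565ms (1/7)
5. 625.652ms @ 10/7 + 62.565ms (1/7)
6. 688.217ms @ 11/7 + 62.565ms (1/7)
7. 750.782ms @ 12/7 + 62.565ms (1/7)
8. 813.347ms @ 13/7 + 62.565ms (1/7)
9. 875.912ms @ 2 + 218.978ms (1/2)
10. 1094.891ms @ 5/2 + 109.489ms (1/4)
11. 1204.38ms @ 11/4 + 109.489ms (1/4)
12. 1313.869ms @ 3 + 109.489ms (1/4)
13. 1423.358ms @ 13/4 + 109.489ms (1/4)
14. 1532.847ms @ 7/2 + 218.978ms (1/2)

note 11 onset = 11/4b = 1204.38ms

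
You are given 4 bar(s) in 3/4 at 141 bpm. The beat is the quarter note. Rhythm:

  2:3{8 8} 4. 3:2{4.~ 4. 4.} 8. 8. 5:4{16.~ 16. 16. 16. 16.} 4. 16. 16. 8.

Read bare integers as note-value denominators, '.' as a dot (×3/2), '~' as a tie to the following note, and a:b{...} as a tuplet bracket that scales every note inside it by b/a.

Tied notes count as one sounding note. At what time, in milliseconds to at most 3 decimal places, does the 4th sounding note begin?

1. 0.0ms @ 0 + 319.149ms (3/4)
2. 319.149ms @ 3/4 + 319.149ms (3/4)
3. 638.298ms @ 3/2 + 638.298ms (3/2)
4. 1276.596ms @ 3 + 851.064ms (2)
5. 2127.66ms @ 5 + 425.532ms (1)
6. 2553.191ms @ 6 + 319.149ms (3/4)
7. 2872.34ms @ 27/4 + 319.149ms (3/4)
8. 3191.489ms @ 15/2 + 255.319ms (3/5)
9. 3446.809ms @ 81/10 + 127.66ms (3/10)
10. 3574.468ms @ 42/5 + 127.66ms (3/10)
11. 3702.128ms @ 87/10 + 127.66ms (3/10)
12. 3829.787ms @ 9 + 638.298ms (3/2)
13. 4468.085ms @ 21/2 + 159.574ms (3/8)
14. 4627.66ms @ 87/8 + 159.574ms (3/8)
15. 4787.234ms @ 45/4 + 319.149ms (3/4)

note 4 onset = 3b = 1276.596ms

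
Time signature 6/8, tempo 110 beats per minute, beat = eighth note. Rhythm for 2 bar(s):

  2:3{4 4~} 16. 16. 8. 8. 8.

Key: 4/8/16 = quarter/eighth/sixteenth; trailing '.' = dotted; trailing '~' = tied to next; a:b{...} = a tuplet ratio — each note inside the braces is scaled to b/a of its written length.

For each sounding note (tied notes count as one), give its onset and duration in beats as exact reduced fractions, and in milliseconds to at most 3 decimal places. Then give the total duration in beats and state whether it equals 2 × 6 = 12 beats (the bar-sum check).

1) 0.0ms=0b +1636.364ms=3b
2) 1636.364ms=3b +2045.455ms=15/4b
3) 3681.818ms=27/4b +409.091ms=3/4b
4) 4090.909ms=15/2b +818.182ms=3/2b
5) 4909.091ms=9b +818.182ms=3/2b
6) 5727.273ms=21/2b +818.182ms=3/2b
Σ=12b of 12 (110bpm 6/8) — PASS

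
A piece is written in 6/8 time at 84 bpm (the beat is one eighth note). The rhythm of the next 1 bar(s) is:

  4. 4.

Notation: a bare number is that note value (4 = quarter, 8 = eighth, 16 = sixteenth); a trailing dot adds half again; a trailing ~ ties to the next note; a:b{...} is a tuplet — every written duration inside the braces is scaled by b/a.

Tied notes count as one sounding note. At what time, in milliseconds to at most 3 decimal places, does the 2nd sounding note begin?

note 2 onset = 3b = 2142.857ms

1. 0.0ms @ 0 + 2142.857ms (3)
2. 2142.857ms @ 3 + 2142.857ms (3)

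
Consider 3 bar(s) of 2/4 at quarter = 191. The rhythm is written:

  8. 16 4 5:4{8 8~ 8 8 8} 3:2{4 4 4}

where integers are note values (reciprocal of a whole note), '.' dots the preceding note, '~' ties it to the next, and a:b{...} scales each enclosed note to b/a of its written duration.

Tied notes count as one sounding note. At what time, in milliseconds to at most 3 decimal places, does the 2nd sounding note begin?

note 2 onset = 3/4b = 235.602ms

1. 0.0ms @ 0 + 235.602ms (3/4)
2. 235.602ms @ 3/4 + 78.534ms (1/4)
3. 314.136ms @ 1 + 314.136ms (1)
4. 628.272ms @ 2 + 125.654ms (2/5)
5. 753.927ms @ 12/5 + 251.309ms (4/5)
6. 1005.236ms @ 16/5 + 125.654ms (2/5)
7. 1130.89ms @ 18/5 + 125.654ms (2/5)
8. 1256.545ms @ 4 + 209.424ms (2/3)
9. 1465.969ms @ 14/3 + 209.424ms (2/3)
10. 1675.393ms @ 16/3 + 209.424ms (2/3)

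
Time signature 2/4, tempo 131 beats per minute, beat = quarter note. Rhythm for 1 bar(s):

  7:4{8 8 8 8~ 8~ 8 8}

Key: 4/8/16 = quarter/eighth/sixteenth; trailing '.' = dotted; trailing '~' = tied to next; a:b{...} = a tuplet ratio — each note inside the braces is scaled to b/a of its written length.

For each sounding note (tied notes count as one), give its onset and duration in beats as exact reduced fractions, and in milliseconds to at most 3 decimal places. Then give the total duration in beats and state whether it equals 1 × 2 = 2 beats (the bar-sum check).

1) 0.0ms=0b +130.862ms=2/7b
2) 130.862ms=2/7b +130.862ms=2/7b
3) 261.723ms=4/7b +130.862ms=2/7b
4) 392.585ms=6/7b +392.585ms=6/7b
5) 785.169ms=12/7b +130.862ms=2/7b
Σ=2b of 2 (131bpm 2/4) — PASS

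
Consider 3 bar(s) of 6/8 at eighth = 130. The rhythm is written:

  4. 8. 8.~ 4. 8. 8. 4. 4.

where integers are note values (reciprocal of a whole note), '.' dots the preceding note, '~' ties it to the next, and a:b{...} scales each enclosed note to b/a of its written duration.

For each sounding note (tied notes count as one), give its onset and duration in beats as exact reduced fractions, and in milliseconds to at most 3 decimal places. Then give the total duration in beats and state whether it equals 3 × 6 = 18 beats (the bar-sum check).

1) 0.0ms=0b +1384.615ms=3b
2) 1384.615ms=3b +692.308ms=3/2b
3) 2076.923ms=9/2b +2076.923ms=9/2b
4) 4153.846ms=9b +692.308ms=3/2b
5) 4846.154ms=21/2b +692.308ms=3/2b
6) 5538.462ms=12b +1384.615ms=3b
7) 6923.077ms=15b +1384.615ms=3b
Σ=18b of 18 (130bpm 6/8) — PASS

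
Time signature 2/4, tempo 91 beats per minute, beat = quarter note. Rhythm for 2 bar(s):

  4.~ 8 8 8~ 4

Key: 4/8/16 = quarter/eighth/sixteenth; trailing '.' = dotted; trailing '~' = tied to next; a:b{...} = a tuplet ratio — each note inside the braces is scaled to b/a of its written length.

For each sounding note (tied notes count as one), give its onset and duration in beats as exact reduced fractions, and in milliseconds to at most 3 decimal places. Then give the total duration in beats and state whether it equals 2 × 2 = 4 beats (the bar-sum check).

1) 0.0ms=0b +1318.681ms=2b
2) 1318.681ms=2b +329.67ms=1/2b
3) 1648.352ms=5/2b +989.011ms=3/2b
Σ=4b of 4 (91bpm 2/4) — PASS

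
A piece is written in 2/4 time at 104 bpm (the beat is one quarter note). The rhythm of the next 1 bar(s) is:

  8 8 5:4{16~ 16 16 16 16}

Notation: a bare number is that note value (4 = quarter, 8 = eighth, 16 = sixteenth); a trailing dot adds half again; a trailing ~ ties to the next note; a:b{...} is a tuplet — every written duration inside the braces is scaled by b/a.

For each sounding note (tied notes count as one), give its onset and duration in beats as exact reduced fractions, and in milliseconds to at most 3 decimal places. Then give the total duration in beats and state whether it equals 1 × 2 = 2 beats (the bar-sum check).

1) 0.0ms=0b +288.462ms=1/2b
2) 288.462ms=1/2b +288.462ms=1/2b
3) 576.923ms=1b +230.769ms=2/5b
4) 807.692ms=7/5b +115.385ms=1/5b
5) 923.077ms=8/5b +115.385ms=1/5b
6) 1038.462ms=9/5b +115.385ms=1/5b
Σ=2b of 2 (104bpm 2/4) — PASS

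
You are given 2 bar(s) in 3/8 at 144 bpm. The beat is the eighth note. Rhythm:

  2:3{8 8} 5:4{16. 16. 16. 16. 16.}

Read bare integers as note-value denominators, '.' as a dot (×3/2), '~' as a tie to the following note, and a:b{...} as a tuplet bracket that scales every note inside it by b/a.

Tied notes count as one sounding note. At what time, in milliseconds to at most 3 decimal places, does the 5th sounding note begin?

note 5 onset = 21/5b = 1750.0ms

1. 0.0ms @ 0 + 625.0ms (3/2)
2. 625.0ms @ 3/2 + 625.0ms (3/2)
3. 1250.0ms @ 3 + 250.0ms (3/5)
4. 1500.0ms @ 18/5 + 250.0ms (3/5)
5. 1750.0ms @ 21/5 + 250.0ms (3/5)
6. 2000.0ms @ 24/5 + 250.0ms (3/5)
7. 2250.0ms @ 27/5 + 250.0ms (3/5)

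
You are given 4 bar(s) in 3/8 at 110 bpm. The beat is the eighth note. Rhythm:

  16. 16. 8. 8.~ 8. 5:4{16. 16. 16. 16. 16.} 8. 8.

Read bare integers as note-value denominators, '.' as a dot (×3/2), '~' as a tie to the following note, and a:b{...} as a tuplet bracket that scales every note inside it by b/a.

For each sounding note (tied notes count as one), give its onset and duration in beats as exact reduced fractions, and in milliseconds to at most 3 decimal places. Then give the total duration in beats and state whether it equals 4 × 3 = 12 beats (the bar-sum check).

1) 0.0ms=0b +409.091ms=3/4b
2) 409.091ms=3/4b +409.091ms=3/4b
3) 818.182ms=3/2b +818.182ms=3/2b
4) 1636.364ms=3b +1636.364ms=3b
5) 3272.727ms=6b +327.273ms=3/5b
6) 3600.0ms=33/5b +327.273ms=3/5b
7) 3927.273ms=36/5b +327.273ms=3/5b
8) 4254.545ms=39/5b +327.273ms=3/5b
9) 4581.818ms=42/5b +327.273ms=3/5b
10) 4909.091ms=9b +818.182ms=3/2b
11) 5727.273ms=21/2b +818.182ms=3/2b
Σ=12b of 12 (110bpm 3/8) — PASS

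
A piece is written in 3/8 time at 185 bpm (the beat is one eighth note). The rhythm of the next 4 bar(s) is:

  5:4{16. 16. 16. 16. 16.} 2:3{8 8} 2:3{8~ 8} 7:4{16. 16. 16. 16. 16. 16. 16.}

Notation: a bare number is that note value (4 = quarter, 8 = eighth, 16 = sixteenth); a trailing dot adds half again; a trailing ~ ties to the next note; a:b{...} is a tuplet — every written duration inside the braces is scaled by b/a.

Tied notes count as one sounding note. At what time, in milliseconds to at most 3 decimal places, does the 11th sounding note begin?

note 11 onset = 69/7b = 3196.911ms

1. 0.0ms @ 0 + 194.595ms (3/5)
2. 194.595ms @ 3/5 + 194.595ms (3/5)
3. 389.189ms @ 6/5 + 194.595ms (3/5)
4. 583.784ms @ 9/5 + 194.595ms (3/5)
5. 778.378ms @ 12/5 + 194.595ms (3/5)
6. 972.973ms @ 3 + 486.486ms (3/2)
7. 1459.459ms @ 9/2 + 486.486ms (3/2)
8. 1945.946ms @ 6 + 972.973ms (3)
9. 2918.919ms @ 9 + 138.996ms (3/7)
10. 3057.915ms @ 66/7 + 138.996ms (3/7)
11. 3196.911ms @ 69/7 + 138.996ms (3/7)
12. 3335.907ms @ 72/7 + 138.996ms (3/7)
13. 3474.903ms @ 75/7 + 138.996ms (3/7)
14. 3613.9ms @ 78/7 + 138.996ms (3/7)
15. 3752.896ms @ 81/7 + 138.996ms (3/7)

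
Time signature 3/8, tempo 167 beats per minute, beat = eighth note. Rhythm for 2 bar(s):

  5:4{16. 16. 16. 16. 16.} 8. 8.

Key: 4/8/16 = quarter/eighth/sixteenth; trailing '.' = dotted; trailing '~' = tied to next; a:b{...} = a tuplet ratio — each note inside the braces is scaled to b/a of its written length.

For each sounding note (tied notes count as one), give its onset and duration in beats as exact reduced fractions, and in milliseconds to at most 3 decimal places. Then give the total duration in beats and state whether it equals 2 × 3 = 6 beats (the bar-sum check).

1) 0.0ms=0b +215.569ms=3/5b
2) 215.569ms=3/5b +215.569ms=3/5b
3) 431.138ms=6/5b +215.569ms=3/5b
4) 646.707ms=9/5b +215.569ms=3/5b
5) 862.275ms=12/5b +215.569ms=3/5b
6) 1077.844ms=3b +538.922ms=3/2b
7) 1616.766ms=9/2b +538.922ms=3/2b
Σ=6b of 6 (167bpm 3/8) — PASS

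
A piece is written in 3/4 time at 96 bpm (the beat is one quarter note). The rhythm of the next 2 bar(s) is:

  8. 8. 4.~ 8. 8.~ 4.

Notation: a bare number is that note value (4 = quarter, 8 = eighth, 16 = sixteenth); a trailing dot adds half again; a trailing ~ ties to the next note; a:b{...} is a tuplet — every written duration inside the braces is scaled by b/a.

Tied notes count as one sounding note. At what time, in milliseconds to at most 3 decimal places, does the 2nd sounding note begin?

1. 0.0ms @ 0 + 468.75ms (3/4)
2. 468.75ms @ 3/4 + 468.75ms (3/4)
3. 937.5ms @ 3/2 + 1406.25ms (9/4)
4. 2343.75ms @ 15/4 + 1406.25ms (9/4)

note 2 onset = 3/4b = 468.75ms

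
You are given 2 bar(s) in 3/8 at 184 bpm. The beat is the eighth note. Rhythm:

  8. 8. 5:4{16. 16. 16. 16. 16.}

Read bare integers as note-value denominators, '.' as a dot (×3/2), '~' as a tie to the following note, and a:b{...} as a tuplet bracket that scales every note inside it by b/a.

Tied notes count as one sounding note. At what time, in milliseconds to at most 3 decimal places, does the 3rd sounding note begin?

note 3 onset = 3b = 978.261ms

1. 0.0ms @ 0 + 489.13ms (3/2)
2. 489.13ms @ 3/2 + 489.13ms (3/2)
3. 978.261ms @ 3 + 195.652ms (3/5)
4. 1173.913ms @ 18/5 + 195.652ms (3/5)
5. 1369.565ms @ 21/5 + 195.652ms (3/5)
6. 1565.217ms @ 24/5 + 195.652ms (3/5)
7. 1760.87ms @ 27/5 + 195.652ms (3/5)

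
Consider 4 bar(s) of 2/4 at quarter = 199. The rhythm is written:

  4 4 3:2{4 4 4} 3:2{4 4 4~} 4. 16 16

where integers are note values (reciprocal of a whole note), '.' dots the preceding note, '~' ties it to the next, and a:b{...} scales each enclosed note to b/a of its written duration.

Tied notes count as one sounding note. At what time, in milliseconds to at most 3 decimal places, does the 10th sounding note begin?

1. 0.0ms @ 0 + 301.508ms (1)
2. 301.508ms @ 1 + 301.508ms (1)
3. 603.015ms @ 2 + 201.005ms (2/3)
4. 804.02ms @ 8/3 + 201.005ms (2/3)
5. 1005.025ms @ 10/3 + 201.005ms (2/3)
6. 1206.03ms @ 4 + 201.005ms (2/3)
7. 1407.035ms @ 14/3 + 201.005ms (2/3)
8. 1608.04ms @ 16/3 + 653.266ms (13/6)
9. 2261.307ms @ 15/2 + 75.377ms (1/4)
10. 2336.683ms @ 31/4 + 75.377ms (1/4)

note 10 onset = 31/4b = 2336.683ms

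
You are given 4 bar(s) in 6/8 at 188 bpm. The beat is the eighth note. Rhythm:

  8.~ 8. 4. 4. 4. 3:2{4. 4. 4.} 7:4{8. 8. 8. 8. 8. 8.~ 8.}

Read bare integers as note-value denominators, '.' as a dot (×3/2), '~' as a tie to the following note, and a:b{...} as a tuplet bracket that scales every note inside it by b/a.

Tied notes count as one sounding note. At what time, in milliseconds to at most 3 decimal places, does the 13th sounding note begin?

note 13 onset = 156/7b = 7112.462ms

1. 0.0ms @ 0 + 957.447ms (3)
2. 957.447ms @ 3 + 957.447ms (3)
3. 1914.894ms @ 6 + 957.447ms (3)
4. 2872.34ms @ 9 + 957.447ms (3)
5. 3829.787ms @ 12 + 638.298ms (2)
6. 4468.085ms @ 14 + 638.298ms (2)
7. 5106.383ms @ 16 + 638.298ms (2)
8. 5744.681ms @ 18 + 273.556ms (6/7)
9. 6018.237ms @ 132/7 + 273.556ms (6/7)
10. 6291.793ms @ 138/7 + 273.556ms (6/7)
11. 6565.35ms @ 144/7 + 273.556ms (6/7)
12. 6838.906ms @ 150/7 + 273.556ms (6/7)
13. 7112.462ms @ 156/7 + 547.112ms (12/7)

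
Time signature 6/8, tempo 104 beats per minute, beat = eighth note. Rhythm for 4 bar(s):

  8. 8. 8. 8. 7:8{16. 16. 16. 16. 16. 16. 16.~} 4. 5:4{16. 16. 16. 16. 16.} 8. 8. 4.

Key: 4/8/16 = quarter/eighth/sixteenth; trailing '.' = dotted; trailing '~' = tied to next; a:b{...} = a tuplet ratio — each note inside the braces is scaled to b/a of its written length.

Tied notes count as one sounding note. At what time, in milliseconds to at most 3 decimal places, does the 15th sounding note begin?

1. 0.0ms @ 0 + 865.385ms (3/2)
2. 865.385ms @ 3/2 + 865.385ms (3/2)
3. 1730.769ms @ 3 + 865.385ms (3/2)
4. 2596.154ms @ 9/2 + 865.385ms (3/2)
5. 3461.538ms @ 6 + 494.505ms (6/7)
6. 3956.044ms @ 48/7 + 494.505ms (6/7)
7. 4450.549ms @ 54/7 + 494.505ms (6/7)
8. 4945.055ms @ 60/7 + 494.505ms (6/7)
9. 5439.56ms @ 66/7 + 494.505ms (6/7)
10. 5934.066ms @ 72/7 + 494.505ms (6/7)
11. 6428.571ms @ 78/7 + 2225.275ms (27/7)
12. 8653.846ms @ 15 + 346.154ms (3/5)
13. 9000.0ms @ 78/5 + 346.154ms (3/5)
14. 9346.154ms @ 81/5 + 346.154ms (3/5)
15. 9692.308ms @ 84/5 + 346.154ms (3/5)
16. 10038.462ms @ 87/5 + 346.154ms (3/5)
17. 10384.615ms @ 18 + 865.385ms (3/2)
18. 11250.0ms @ 39/2 + 865.385ms (3/2)
19. 12115.385ms @ 21 + 1730.769ms (3)

note 15 onset = 84/5b = 9692.308ms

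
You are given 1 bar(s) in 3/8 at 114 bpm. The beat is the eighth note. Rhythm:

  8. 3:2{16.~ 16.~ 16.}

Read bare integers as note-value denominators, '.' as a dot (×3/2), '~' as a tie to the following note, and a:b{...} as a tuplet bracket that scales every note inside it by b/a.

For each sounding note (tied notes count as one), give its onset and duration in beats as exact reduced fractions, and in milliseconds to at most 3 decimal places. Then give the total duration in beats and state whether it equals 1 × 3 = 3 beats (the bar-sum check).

1) 0.0ms=0b +789.474ms=3/2b
2) 789.474ms=3/2b +789.474ms=3/2b
Σ=3b of 3 (114bpm 3/8) — PASS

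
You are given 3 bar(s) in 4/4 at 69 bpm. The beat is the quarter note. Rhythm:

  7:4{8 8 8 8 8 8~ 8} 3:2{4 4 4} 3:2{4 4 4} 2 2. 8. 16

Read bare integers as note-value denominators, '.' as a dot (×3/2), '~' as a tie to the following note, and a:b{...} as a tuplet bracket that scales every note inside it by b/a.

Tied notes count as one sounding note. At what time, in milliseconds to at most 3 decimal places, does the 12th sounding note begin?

note 12 onset = 16/3b = 4637.681ms

1. 0.0ms @ 0 + 248.447ms (2/7)
2. 248.447ms @ 2/7 + 248.447ms (2/7)
3. 496.894ms @ 4/7 + 248.447ms (2/7)
4. 745.342ms @ 6/7 + 248.447ms (2/7)
5. 993.789ms @ 8/7 + 248.447ms (2/7)
6. 1242.236ms @ 10/7 + 496.894ms (4/7)
7. 1739.13ms @ 2 + 579.71ms (2/3)
8. 2318.841ms @ 8/3 + 579.71ms (2/3)
9. 2898.551ms @ 10/3 + 579.71ms (2/3)
10. 3478.261ms @ 4 + 579.71ms (2/3)
11. 4057.971ms @ 14/3 + 579.71ms (2/3)
12. 4637.681ms @ 16/3 + 579.71ms (2/3)
13. 5217.391ms @ 6 + 1739.13ms (2)
14. 6956.522ms @ 8 + 2608.696ms (3)
15. 9565.217ms @ 11 + 652.174ms (3/4)
16. 10217.391ms @ 47/4 + 217.391ms (1/4)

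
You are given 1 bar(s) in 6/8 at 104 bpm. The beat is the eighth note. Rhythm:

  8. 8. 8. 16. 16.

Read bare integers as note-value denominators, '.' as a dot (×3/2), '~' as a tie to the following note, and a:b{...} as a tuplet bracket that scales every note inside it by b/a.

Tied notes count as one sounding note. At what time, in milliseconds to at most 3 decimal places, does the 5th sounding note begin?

1. 0.0ms @ 0 + 865.385ms (3/2)
2. 865.385ms @ 3/2 + 865.385ms (3/2)
3. 1730.769ms @ 3 + 865.385ms (3/2)
4. 2596.154ms @ 9/2 + 432.692ms (3/4)
5. 3028.846ms @ 21/4 + 432.692ms (3/4)

note 5 onset = 21/4b = 3028.846ms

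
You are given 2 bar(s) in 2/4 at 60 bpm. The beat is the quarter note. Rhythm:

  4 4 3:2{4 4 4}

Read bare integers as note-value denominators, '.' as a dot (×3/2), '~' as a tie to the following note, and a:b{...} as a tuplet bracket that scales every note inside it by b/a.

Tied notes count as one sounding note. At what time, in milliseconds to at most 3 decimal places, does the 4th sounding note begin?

1. 0.0ms @ 0 + 1000.0ms (1)
2. 1000.0ms @ 1 + 1000.0ms (1)
3. 2000.0ms @ 2 + 666.667ms (2/3)
4. 2666.667ms @ 8/3 + 666.667ms (2/3)
5. 3333.333ms @ 10/3 + 666.667ms (2/3)

note 4 onset = 8/3b = 2666.667ms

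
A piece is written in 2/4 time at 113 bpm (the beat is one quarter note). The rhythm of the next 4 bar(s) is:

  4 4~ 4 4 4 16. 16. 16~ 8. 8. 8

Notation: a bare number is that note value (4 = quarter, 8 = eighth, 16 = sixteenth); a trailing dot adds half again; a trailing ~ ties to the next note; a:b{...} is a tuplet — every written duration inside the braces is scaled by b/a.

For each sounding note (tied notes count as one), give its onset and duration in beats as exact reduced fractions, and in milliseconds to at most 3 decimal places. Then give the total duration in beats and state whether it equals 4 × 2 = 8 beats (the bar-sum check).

1) 0.0ms=0b +530.973ms=1b
2) 530.973ms=1b +1061.947ms=2b
3) 1592.92ms=3b +530.973ms=1b
4) 2123.894ms=4b +530.973ms=1b
5) 2654.867ms=5b +199.115ms=3/8b
6) 2853.982ms=43/8b +199.115ms=3/8b
7) 3053.097ms=23/4b +530.973ms=1b
8) 3584.071ms=27/4b +398.23ms=3/4b
9) 3982.301ms=15/2b +265.487ms=1/2b
Σ=8b of 8 (113bpm 2/4) — PASS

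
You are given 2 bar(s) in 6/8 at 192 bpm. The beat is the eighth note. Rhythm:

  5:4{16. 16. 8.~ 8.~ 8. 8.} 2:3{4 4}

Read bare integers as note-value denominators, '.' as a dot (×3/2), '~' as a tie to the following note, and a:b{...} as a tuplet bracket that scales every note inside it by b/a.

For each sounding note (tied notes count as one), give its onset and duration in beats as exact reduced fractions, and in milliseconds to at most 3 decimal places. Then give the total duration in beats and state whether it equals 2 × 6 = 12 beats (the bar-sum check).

1) 0.0ms=0b +187.5ms=3/5b
2) 187.5ms=3/5b +187.5ms=3/5b
3) 375.0ms=6/5b +1125.0ms=18/5b
4) 1500.0ms=24/5b +375.0ms=6/5b
5) 1875.0ms=6b +937.5ms=3b
6) 2812.5ms=9b +937.5ms=3b
Σ=12b of 12 (192bpm 6/8) — PASS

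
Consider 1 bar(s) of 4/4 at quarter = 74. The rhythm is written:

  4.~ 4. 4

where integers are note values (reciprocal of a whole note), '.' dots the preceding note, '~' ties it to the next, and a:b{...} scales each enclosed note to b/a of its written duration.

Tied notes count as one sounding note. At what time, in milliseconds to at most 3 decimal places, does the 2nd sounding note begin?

note 2 onset = 3b = 2432.432ms

1. 0.0ms @ 0 + 2432.432ms (3)
2. 2432.432ms @ 3 + 810.811ms (1)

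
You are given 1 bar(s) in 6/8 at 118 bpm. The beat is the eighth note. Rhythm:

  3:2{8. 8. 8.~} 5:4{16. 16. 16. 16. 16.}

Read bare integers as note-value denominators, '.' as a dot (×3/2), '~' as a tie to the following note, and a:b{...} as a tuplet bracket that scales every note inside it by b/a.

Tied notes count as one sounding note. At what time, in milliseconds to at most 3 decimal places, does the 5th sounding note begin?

note 5 onset = 21/5b = 2135.593ms

1. 0.0ms @ 0 + 508.475ms (1)
2. 508.475ms @ 1 + 508.475ms (1)
3. 1016.949ms @ 2 + 813.559ms (8/5)
4. 1830.508ms @ 18/5 + 305.085ms (3/5)
5. 2135.593ms @ 21/5 + 305.085ms (3/5)
6. 2440.678ms @ 24/5 + 305.085ms (3/5)
7. 2745.763ms @ 27/5 + 305.085ms (3/5)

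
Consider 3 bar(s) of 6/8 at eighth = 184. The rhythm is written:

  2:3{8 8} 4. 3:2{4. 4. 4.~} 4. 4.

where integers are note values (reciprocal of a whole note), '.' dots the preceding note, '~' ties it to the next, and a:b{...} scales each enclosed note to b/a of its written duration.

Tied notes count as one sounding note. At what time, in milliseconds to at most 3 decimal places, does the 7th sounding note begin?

note 7 onset = 15b = 4891.304ms

1. 0.0ms @ 0 + 489.13ms (3/2)
2. 489.13ms @ 3/2 + 489.13ms (3/2)
3. 978.261ms @ 3 + 978.261ms (3)
4. 1956.522ms @ 6 + 652.174ms (2)
5. 2608.696ms @ 8 + 652.174ms (2)
6. 3260.87ms @ 10 + 1630.435ms (5)
7. 4891.304ms @ 15 + 978.261ms (3)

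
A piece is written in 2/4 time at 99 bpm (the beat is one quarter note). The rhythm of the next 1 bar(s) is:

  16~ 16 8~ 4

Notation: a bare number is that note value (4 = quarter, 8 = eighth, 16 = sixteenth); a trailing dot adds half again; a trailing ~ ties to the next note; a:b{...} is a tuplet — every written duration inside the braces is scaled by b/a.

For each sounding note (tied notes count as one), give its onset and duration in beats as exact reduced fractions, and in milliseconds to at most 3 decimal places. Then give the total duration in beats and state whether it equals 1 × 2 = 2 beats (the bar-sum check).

1) 0.0ms=0b +303.03ms=1/2b
2) 303.03ms=1/2b +909.091ms=3/2b
Σ=2b of 2 (99bpm 2/4) — PASS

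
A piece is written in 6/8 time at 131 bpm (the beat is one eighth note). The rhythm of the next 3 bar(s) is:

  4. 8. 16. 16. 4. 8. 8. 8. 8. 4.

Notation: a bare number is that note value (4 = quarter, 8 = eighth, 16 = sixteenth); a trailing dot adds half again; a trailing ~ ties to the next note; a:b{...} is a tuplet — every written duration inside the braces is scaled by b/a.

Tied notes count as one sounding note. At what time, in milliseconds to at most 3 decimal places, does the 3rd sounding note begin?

1. 0.0ms @ 0 + 1374.046ms (3)
2. 1374.046ms @ 3 + 687.023ms (3/2)
3. 2061.069ms @ 9/2 + 343.511ms (3/4)
4. 2404.58ms @ 21/4 + 343.511ms (3/4)
5. 2748.092ms @ 6 + 1374.046ms (3)
6. 4122.137ms @ 9 + 687.023ms (3/2)
7. 4809.16ms @ 21/2 + 687.023ms (3/2)
8. 5496.183ms @ 12 + 687.023ms (3/2)
9. 6183.206ms @ 27/2 + 687.023ms (3/2)
10. 6870.229ms @ 15 + 1374.046ms (3)

note 3 onset = 9/2b = 2061.069ms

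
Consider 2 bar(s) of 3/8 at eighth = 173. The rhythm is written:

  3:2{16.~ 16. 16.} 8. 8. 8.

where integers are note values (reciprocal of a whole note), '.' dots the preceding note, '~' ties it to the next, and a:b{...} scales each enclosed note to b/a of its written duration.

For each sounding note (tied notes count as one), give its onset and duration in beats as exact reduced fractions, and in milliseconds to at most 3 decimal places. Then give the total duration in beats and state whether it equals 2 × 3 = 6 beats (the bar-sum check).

1) 0.0ms=0b +346.821ms=1b
2) 346.821ms=1b +173.41ms=1/2b
3) 520.231ms=3/2b +520.231ms=3/2b
4) 1040.462ms=3b +520.231ms=3/2b
5) 1560.694ms=9/2b +520.231ms=3/2b
Σ=6b of 6 (173bpm 3/8) — PASS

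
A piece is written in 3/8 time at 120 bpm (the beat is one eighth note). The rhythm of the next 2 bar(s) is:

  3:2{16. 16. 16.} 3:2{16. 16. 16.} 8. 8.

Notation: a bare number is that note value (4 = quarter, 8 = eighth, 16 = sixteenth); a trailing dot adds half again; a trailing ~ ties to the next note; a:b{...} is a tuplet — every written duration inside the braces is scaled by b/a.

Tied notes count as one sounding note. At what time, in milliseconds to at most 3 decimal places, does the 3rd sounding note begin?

1. 0.0ms @ 0 + 250.0ms (1/2)
2. 250.0ms @ 1/2 + 250.0ms (1/2)
3. 500.0ms @ 1 + 250.0ms (1/2)
4. 750.0ms @ 3/2 + 250.0ms (1/2)
5. 1000.0ms @ 2 + 250.0ms (1/2)
6. 1250.0ms @ 5/2 + 250.0ms (1/2)
7. 1500.0ms @ 3 + 750.0ms (3/2)
8. 2250.0ms @ 9/2 + 750.0ms (3/2)

note 3 onset = 1b = 500.0ms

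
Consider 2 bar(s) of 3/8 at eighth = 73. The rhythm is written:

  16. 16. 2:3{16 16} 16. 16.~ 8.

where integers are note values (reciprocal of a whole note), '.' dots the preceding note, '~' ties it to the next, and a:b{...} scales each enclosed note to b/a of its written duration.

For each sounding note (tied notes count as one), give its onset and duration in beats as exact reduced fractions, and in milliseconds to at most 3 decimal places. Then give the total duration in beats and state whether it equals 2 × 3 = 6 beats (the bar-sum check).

1) 0.0ms=0b +616.438ms=3/4b
2) 616.438ms=3/4b +616.438ms=3/4b
3) 1232.877ms=3/2b +616.438ms=3/4b
4) 1849.315ms=9/4b +616.438ms=3/4b
5) 2465.753ms=3b +616.438ms=3/4b
6) 3082.192ms=15/4b +1849.315ms=9/4b
Σ=6b of 6 (73bpm 3/8) — PASS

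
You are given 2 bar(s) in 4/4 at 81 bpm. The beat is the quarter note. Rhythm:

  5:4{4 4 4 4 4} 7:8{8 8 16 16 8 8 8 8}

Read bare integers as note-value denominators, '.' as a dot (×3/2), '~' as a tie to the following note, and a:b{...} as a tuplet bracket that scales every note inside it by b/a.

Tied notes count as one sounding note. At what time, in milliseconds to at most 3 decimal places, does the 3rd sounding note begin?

1. 0.0ms @ 0 + 592.593ms (4/5)
2. 592.593ms @ 4/5 + 592.593ms (4/5)
3. 1185.185ms @ 8/5 + 592.593ms (4/5)
4. 1777.778ms @ 12/5 + 592.593ms (4/5)
5. 2370.37ms @ 16/5 + 592.593ms (4/5)
6. 2962.963ms @ 4 + 423.28ms (4/7)
7. 3386.243ms @ 32/7 + 423.28ms (4/7)
8. 3809.524ms @ 36/7 + 211.64ms (2/7)
9. 4021.164ms @ 38/7 + 211.64ms (2/7)
10. 4232.804ms @ 40/7 + 423.28ms (4/7)
11. 4656.085ms @ 44/7 + 423.28ms (4/7)
12. 5079.365ms @ 48/7 + 423.28ms (4/7)
13. 5502.646ms @ 52/7 + 423.28ms (4/7)

note 3 onset = 8/5b = 1185.185ms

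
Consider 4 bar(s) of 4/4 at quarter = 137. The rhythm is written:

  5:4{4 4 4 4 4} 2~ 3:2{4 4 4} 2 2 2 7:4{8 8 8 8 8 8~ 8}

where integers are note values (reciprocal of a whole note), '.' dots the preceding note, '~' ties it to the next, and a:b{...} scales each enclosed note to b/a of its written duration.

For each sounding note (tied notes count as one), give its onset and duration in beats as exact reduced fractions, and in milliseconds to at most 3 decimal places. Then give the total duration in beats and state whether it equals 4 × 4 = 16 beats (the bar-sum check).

1) 0.0ms=0b +350.365ms=4/5b
2) 350.365ms=4/5b +350.365ms=4/5b
3) 700.73ms=8/5b +350.365ms=4/5b
4) 1051.095ms=12/5b +350.365ms=4/5b
5) 1401.46ms=16/5b +350.365ms=4/5b
6) 1751.825ms=4b +1167.883ms=8/3b
7) 2919.708ms=20/3b +291.971ms=2/3b
8) 3211.679ms=22/3b +291.971ms=2/3b
9) 3503.65ms=8b +875.912ms=2b
10) 4379.562ms=10b +875.912ms=2b
11) 5255.474ms=12b +875.912ms=2b
12) 6131.387ms=14b +125.13ms=2/7b
13) 6256.517ms=100/7b +125.13ms=2/7b
14) 6381.648ms=102/7b +125.13ms=2/7b
15) 6506.778ms=104/7b +125.13ms=2/7b
16) 6631.908ms=106/7b +125.13ms=2/7b
17) 6757.039ms=108/7b +250.261ms=4/7b
Σ=16b of 16 (137bpm 4/4) — PASS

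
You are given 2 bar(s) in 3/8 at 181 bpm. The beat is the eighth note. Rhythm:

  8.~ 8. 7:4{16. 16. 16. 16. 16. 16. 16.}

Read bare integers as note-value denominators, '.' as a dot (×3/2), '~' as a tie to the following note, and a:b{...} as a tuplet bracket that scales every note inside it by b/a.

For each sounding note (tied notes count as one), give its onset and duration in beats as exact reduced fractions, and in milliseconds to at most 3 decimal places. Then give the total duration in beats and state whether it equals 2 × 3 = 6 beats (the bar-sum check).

1) 0.0ms=0b +994.475ms=3b
2) 994.475ms=3b +142.068ms=3/7b
3) 1136.543ms=24/7b +142.068ms=3/7b
4) 1278.611ms=27/7b +142.068ms=3/7b
5) 1420.679ms=30/7b +142.068ms=3/7b
6) 1562.747ms=33/7b +142.068ms=3/7b
7) 1704.815ms=36/7b +142.068ms=3/7b
8) 1846.882ms=39/7b +142.068ms=3/7b
Σ=6b of 6 (181bpm 3/8) — PASS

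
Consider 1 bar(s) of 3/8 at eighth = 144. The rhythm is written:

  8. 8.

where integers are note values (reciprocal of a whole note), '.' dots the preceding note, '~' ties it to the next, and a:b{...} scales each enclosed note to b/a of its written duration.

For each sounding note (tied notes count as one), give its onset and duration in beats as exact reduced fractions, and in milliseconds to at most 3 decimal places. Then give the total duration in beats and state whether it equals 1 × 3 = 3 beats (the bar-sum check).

1) 0.0ms=0b +625.0ms=3/2b
2) 625.0ms=3/2b +625.0ms=3/2b
Σ=3b of 3 (144bpm 3/8) — PASS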